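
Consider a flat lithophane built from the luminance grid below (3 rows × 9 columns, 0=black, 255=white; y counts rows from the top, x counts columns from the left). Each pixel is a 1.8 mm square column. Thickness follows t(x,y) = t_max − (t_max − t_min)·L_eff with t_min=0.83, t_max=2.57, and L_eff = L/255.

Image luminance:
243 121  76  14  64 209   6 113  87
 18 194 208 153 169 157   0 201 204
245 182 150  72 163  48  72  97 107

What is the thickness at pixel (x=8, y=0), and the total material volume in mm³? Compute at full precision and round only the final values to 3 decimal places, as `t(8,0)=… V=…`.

t(8,0)=1.976 V=150.253

span = t_max - t_min = 2.57 - 0.83 = 1.740
L(8,0) = 87, L_eff = 87/255 = 0.341176
t(8,0) = 2.57 - 1.740·0.341176 = 1.976
Σt over all 3·9 pixels = 394181/8500 ≈ 46.3742353
V = pitch²·Σt = 1.8²·394181/8500 = 150.253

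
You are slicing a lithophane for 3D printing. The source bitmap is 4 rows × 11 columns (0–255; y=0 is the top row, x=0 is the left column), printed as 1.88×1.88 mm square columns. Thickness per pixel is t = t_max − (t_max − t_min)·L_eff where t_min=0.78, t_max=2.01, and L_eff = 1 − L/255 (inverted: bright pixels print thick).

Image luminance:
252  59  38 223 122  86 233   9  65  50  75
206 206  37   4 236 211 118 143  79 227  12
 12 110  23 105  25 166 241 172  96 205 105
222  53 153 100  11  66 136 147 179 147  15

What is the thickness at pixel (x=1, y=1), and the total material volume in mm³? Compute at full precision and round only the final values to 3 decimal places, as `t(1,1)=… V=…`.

t(1,1)=1.774 V=209.611

span = t_max - t_min = 2.01 - 0.78 = 1.230
L(1,1) = 206, L_eff = 1 - 206/255 = 0.192157 (inverted)
t(1,1) = 2.01 - 1.230·0.192157 = 1.774
Σt over all 4·11 pixels = 5041/85 ≈ 59.3058824
V = pitch²·Σt = 1.88²·5041/85 = 209.611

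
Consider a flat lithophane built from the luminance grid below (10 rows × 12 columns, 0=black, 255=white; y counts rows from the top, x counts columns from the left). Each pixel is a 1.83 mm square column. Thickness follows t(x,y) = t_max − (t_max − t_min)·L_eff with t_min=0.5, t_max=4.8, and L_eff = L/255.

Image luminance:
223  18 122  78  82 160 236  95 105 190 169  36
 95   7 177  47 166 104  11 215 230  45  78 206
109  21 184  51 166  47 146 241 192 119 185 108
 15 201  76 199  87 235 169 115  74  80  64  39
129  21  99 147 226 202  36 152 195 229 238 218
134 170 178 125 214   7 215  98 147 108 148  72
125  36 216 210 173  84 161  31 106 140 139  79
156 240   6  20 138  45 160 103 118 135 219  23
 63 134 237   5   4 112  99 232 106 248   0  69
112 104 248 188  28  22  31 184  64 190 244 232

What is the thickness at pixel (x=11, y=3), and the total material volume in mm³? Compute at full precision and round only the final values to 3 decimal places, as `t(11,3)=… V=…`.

span = t_max - t_min = 4.8 - 0.5 = 4.300
L(11,3) = 39, L_eff = 39/255 = 0.152941
t(11,3) = 4.8 - 4.300·0.152941 = 4.142
Σt over all 10·12 pixels = 163513/510 ≈ 320.6137255
V = pitch²·Σt = 1.83²·163513/510 = 1073.703

t(11,3)=4.142 V=1073.703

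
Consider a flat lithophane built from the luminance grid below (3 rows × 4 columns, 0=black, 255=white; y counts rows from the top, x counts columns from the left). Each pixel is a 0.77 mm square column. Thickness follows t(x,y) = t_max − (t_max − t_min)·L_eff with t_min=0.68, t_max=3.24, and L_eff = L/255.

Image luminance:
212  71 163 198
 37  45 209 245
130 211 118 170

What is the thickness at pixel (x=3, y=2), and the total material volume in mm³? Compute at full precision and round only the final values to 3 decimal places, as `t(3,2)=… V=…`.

t(3,2)=1.533 V=12.284

span = t_max - t_min = 3.24 - 0.68 = 2.560
L(3,2) = 170, L_eff = 170/255 = 0.666667
t(3,2) = 3.24 - 2.560·0.666667 = 1.533
Σt over all 3·4 pixels = 44028/2125 ≈ 20.7190588
V = pitch²·Σt = 0.77²·44028/2125 = 12.284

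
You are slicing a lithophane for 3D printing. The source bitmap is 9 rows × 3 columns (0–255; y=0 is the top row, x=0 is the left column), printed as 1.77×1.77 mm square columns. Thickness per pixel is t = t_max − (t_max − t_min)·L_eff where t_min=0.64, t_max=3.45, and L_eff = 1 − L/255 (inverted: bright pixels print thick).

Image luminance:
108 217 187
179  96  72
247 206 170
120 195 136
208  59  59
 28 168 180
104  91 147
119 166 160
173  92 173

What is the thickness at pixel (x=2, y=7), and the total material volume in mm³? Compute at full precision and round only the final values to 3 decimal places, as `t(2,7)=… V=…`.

t(2,7)=2.403 V=187.397

span = t_max - t_min = 3.45 - 0.64 = 2.810
L(2,7) = 160, L_eff = 1 - 160/255 = 0.372549 (inverted)
t(2,7) = 3.45 - 2.810·0.372549 = 2.403
Σt over all 9·3 pixels = 15253/255 ≈ 59.8156863
V = pitch²·Σt = 1.77²·15253/255 = 187.397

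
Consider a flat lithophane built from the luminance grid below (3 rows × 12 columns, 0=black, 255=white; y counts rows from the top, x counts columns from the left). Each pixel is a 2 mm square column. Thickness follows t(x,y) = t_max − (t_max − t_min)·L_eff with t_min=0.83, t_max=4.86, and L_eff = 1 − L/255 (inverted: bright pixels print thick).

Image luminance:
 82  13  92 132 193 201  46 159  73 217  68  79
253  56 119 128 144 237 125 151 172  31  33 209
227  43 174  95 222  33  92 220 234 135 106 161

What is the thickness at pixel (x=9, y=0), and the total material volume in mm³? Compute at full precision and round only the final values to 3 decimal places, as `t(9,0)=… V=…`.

t(9,0)=4.259 V=420.111

span = t_max - t_min = 4.86 - 0.83 = 4.030
L(9,0) = 217, L_eff = 1 - 217/255 = 0.149020 (inverted)
t(9,0) = 4.86 - 4.030·0.149020 = 4.259
Σt over all 3·12 pixels = 178547/1700 ≈ 105.0276471
V = pitch²·Σt = 2²·178547/1700 = 420.111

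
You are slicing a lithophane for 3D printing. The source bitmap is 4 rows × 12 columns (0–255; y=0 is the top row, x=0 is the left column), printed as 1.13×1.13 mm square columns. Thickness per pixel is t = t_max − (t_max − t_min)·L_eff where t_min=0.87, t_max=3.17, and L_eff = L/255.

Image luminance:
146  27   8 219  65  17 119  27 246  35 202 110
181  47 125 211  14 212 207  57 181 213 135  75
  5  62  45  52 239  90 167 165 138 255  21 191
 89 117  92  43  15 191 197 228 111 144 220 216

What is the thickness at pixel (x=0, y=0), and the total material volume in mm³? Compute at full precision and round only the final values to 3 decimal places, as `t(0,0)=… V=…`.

span = t_max - t_min = 3.17 - 0.87 = 2.300
L(0,0) = 146, L_eff = 146/255 = 0.572549
t(0,0) = 3.17 - 2.300·0.572549 = 1.853
Σt over all 4·12 pixels = 125326/1275 ≈ 98.2949020
V = pitch²·Σt = 1.13²·125326/1275 = 125.513

t(0,0)=1.853 V=125.513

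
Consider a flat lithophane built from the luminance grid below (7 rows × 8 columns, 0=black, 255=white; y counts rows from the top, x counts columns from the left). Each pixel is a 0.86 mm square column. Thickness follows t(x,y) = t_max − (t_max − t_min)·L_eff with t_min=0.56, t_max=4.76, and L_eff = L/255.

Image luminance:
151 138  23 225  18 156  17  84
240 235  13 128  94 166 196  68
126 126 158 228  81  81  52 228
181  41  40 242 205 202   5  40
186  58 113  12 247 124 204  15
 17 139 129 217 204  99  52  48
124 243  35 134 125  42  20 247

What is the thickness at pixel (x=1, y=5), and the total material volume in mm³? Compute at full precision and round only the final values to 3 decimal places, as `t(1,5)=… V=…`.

t(1,5)=2.471 V=114.045

span = t_max - t_min = 4.76 - 0.56 = 4.200
L(1,5) = 139, L_eff = 139/255 = 0.545098
t(1,5) = 4.76 - 4.200·0.545098 = 2.471
Σt over all 7·8 pixels = 65534/425 ≈ 154.1976471
V = pitch²·Σt = 0.86²·65534/425 = 114.045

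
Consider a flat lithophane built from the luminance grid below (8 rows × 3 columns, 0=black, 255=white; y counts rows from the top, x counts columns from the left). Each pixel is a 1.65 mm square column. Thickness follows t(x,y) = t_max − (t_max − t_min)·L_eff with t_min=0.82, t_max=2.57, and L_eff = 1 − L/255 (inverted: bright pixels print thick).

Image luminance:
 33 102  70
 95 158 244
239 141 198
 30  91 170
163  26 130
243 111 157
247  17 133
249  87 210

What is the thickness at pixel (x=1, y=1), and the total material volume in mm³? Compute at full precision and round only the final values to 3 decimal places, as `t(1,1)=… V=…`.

span = t_max - t_min = 2.57 - 0.82 = 1.750
L(1,1) = 158, L_eff = 1 - 158/255 = 0.380392 (inverted)
t(1,1) = 2.57 - 1.750·0.380392 = 1.904
Σt over all 8·3 pixels = 54352/1275 ≈ 42.6290196
V = pitch²·Σt = 1.65²·54352/1275 = 116.058

t(1,1)=1.904 V=116.058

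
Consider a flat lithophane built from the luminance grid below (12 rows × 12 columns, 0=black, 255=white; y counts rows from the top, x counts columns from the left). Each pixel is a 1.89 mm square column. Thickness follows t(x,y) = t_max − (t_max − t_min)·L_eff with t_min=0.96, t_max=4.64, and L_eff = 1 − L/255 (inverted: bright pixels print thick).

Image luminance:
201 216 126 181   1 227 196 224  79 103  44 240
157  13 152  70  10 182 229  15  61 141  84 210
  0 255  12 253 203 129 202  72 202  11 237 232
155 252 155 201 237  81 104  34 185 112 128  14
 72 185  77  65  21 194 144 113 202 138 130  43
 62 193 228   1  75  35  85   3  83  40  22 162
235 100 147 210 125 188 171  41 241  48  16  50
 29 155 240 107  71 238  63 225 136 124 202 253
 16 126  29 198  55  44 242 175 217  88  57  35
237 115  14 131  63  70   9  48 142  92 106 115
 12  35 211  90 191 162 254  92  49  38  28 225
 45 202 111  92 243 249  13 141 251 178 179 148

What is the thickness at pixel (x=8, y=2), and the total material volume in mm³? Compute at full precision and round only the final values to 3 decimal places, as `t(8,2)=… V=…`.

span = t_max - t_min = 4.64 - 0.96 = 3.680
L(8,2) = 202, L_eff = 1 - 202/255 = 0.207843 (inverted)
t(8,2) = 4.64 - 3.680·0.207843 = 3.875
Σt over all 12·12 pixels = 2544548/6375 ≈ 399.1447843
V = pitch²·Σt = 1.89²·2544548/6375 = 1425.785

t(8,2)=3.875 V=1425.785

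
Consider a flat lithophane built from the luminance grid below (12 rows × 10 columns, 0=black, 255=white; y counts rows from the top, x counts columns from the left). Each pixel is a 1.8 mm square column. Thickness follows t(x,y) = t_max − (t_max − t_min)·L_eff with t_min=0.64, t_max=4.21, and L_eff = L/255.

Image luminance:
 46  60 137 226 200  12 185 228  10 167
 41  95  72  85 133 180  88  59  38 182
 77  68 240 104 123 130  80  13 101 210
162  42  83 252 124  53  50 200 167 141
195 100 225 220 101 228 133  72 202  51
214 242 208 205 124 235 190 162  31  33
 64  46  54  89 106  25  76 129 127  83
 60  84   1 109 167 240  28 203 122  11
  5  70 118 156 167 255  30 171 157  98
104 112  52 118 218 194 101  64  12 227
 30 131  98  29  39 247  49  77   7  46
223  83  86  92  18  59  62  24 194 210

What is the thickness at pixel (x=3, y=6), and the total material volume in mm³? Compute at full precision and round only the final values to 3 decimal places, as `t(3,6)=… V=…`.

t(3,6)=2.964 V=1006.707

span = t_max - t_min = 4.21 - 0.64 = 3.570
L(3,6) = 89, L_eff = 89/255 = 0.349020
t(3,6) = 4.21 - 3.570·0.349020 = 2.964
Σt over all 12·10 pixels = 310.712
V = pitch²·Σt = 1.8²·310.712 = 1006.707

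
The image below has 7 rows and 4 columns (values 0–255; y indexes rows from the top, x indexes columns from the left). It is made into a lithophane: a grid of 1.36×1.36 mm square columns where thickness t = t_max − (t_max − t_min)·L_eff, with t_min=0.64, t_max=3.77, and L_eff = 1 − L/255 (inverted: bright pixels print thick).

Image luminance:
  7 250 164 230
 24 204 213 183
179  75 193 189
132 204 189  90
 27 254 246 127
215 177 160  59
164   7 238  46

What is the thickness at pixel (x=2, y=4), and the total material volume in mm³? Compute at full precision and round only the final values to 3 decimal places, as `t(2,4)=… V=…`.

t(2,4)=3.660 V=129.541

span = t_max - t_min = 3.77 - 0.64 = 3.130
L(2,4) = 246, L_eff = 1 - 246/255 = 0.035294 (inverted)
t(2,4) = 3.77 - 3.130·0.035294 = 3.660
Σt over all 7·4 pixels = 892979/12750 ≈ 70.0375686
V = pitch²·Σt = 1.36²·892979/12750 = 129.541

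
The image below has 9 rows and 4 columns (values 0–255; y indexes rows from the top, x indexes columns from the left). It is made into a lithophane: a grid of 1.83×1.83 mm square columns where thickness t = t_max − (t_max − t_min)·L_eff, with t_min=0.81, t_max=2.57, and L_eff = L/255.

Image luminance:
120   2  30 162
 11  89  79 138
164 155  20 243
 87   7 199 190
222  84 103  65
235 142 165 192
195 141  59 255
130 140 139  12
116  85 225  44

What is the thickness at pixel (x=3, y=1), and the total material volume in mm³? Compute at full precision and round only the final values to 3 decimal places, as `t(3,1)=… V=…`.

span = t_max - t_min = 2.57 - 0.81 = 1.760
L(3,1) = 138, L_eff = 138/255 = 0.541176
t(3,1) = 2.57 - 1.760·0.541176 = 1.618
Σt over all 9·4 pixels = 78847/1275 ≈ 61.8407843
V = pitch²·Σt = 1.83²·78847/1275 = 207.099

t(3,1)=1.618 V=207.099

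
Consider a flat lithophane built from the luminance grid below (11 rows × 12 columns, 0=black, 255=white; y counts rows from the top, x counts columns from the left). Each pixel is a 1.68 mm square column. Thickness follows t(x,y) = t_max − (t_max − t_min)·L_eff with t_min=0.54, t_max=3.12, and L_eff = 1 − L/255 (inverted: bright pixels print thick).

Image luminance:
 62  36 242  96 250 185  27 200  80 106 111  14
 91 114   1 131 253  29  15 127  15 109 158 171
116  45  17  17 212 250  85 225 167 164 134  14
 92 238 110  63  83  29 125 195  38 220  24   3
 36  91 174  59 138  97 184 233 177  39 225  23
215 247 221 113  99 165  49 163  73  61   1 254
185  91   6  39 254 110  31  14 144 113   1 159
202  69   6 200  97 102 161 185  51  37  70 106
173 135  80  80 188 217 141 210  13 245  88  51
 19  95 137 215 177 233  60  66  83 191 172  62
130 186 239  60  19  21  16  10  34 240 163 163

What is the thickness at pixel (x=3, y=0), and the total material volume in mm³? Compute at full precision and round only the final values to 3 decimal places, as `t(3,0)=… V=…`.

t(3,0)=1.511 V=637.260

span = t_max - t_min = 3.12 - 0.54 = 2.580
L(3,0) = 96, L_eff = 1 - 96/255 = 0.623529 (inverted)
t(3,0) = 3.12 - 2.580·0.623529 = 1.511
Σt over all 11·12 pixels = 959593/4250 ≈ 225.7865882
V = pitch²·Σt = 1.68²·959593/4250 = 637.260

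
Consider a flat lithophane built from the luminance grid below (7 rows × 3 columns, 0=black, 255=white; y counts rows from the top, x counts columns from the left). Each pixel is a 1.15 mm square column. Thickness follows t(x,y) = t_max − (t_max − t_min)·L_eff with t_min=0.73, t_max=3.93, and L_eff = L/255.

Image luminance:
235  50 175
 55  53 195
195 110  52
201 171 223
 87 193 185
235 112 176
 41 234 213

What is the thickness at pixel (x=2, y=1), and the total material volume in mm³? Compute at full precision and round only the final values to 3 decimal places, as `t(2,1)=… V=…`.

span = t_max - t_min = 3.93 - 0.73 = 3.200
L(2,1) = 195, L_eff = 195/255 = 0.764706
t(2,1) = 3.93 - 3.200·0.764706 = 1.483
Σt over all 7·3 pixels = 216679/5100 ≈ 42.4860784
V = pitch²·Σt = 1.15²·216679/5100 = 56.188

t(2,1)=1.483 V=56.188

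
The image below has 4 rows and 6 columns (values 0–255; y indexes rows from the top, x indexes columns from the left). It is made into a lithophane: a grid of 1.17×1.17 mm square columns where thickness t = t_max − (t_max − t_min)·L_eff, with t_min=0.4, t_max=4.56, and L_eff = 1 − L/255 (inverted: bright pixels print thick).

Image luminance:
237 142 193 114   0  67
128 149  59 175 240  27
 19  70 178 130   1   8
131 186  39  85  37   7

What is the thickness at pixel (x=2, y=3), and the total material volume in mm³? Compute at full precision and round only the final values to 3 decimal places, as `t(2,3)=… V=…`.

t(2,3)=1.036 V=67.229

span = t_max - t_min = 4.56 - 0.4 = 4.160
L(2,3) = 39, L_eff = 1 - 39/255 = 0.847059 (inverted)
t(2,3) = 4.56 - 4.160·0.847059 = 1.036
Σt over all 4·6 pixels = 313088/6375 ≈ 49.1118431
V = pitch²·Σt = 1.17²·313088/6375 = 67.229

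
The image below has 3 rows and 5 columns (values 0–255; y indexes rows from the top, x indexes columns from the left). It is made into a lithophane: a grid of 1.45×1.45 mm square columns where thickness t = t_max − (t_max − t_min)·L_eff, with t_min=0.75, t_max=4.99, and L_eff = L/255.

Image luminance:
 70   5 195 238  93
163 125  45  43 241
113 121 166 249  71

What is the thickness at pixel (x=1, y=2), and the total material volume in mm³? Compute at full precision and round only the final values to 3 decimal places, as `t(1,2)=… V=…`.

t(1,2)=2.978 V=89.621

span = t_max - t_min = 4.99 - 0.75 = 4.240
L(1,2) = 121, L_eff = 121/255 = 0.474510
t(1,2) = 4.99 - 4.240·0.474510 = 2.978
Σt over all 3·5 pixels = 42.626
V = pitch²·Σt = 1.45²·42.626 = 89.621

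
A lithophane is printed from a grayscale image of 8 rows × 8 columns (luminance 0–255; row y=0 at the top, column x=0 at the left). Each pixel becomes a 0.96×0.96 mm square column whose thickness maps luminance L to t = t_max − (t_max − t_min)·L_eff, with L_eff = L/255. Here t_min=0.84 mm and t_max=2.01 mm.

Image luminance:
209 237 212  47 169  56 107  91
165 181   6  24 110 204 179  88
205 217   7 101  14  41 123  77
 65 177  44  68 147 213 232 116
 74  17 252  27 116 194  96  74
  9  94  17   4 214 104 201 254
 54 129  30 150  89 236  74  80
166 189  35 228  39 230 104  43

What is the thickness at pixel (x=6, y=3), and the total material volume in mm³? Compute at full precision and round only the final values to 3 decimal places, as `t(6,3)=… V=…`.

span = t_max - t_min = 2.01 - 0.84 = 1.170
L(6,3) = 232, L_eff = 232/255 = 0.909804
t(6,3) = 2.01 - 1.170·0.909804 = 0.946
Σt over all 8·8 pixels = 159759/1700 ≈ 93.9758824
V = pitch²·Σt = 0.96²·159759/1700 = 86.608

t(6,3)=0.946 V=86.608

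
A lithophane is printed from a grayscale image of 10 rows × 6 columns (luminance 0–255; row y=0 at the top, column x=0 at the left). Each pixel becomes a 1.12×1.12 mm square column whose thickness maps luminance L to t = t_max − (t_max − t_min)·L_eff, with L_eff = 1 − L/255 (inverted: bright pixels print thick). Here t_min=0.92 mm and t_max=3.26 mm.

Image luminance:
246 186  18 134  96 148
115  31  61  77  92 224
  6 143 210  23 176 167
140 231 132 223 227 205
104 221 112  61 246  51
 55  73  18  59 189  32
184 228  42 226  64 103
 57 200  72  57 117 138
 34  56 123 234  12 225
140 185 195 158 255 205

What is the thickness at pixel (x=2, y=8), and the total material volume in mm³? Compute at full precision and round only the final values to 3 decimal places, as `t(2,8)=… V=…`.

span = t_max - t_min = 3.26 - 0.92 = 2.340
L(2,8) = 123, L_eff = 1 - 123/255 = 0.517647 (inverted)
t(2,8) = 3.26 - 2.340·0.517647 = 2.049
Σt over all 10·6 pixels = 270219/2125 ≈ 127.1618824
V = pitch²·Σt = 1.12²·270219/2125 = 159.512

t(2,8)=2.049 V=159.512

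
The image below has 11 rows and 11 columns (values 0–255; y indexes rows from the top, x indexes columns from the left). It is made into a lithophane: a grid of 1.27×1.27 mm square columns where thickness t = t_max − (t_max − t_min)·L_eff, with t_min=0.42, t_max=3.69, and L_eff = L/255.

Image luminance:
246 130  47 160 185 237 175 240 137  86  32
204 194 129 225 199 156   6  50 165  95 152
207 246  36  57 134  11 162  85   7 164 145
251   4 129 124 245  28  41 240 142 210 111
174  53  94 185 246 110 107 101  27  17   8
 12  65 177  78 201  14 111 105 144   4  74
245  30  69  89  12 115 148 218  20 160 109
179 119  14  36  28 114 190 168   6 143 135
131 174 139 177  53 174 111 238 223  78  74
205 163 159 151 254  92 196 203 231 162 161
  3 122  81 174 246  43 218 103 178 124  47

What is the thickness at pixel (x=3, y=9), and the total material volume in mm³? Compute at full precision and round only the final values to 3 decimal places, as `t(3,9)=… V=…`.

t(3,9)=1.754 V=402.224

span = t_max - t_min = 3.69 - 0.42 = 3.270
L(3,9) = 151, L_eff = 151/255 = 0.592157
t(3,9) = 3.69 - 3.270·0.592157 = 1.754
Σt over all 11·11 pixels = 1059863/4250 ≈ 249.3795294
V = pitch²·Σt = 1.27²·1059863/4250 = 402.224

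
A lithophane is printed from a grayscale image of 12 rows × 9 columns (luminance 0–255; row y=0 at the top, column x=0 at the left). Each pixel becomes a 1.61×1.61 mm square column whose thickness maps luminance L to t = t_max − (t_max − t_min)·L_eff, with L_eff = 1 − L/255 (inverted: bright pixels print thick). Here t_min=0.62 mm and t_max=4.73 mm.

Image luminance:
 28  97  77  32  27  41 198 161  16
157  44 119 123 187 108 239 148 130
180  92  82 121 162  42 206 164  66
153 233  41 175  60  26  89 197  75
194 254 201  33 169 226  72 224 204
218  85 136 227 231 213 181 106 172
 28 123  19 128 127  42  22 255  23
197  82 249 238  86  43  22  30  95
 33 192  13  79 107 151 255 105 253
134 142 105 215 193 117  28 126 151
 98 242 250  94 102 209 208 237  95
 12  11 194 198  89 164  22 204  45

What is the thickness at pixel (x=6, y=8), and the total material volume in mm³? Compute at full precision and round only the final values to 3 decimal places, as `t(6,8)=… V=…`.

t(6,8)=4.730 V=755.292

span = t_max - t_min = 4.73 - 0.62 = 4.110
L(6,8) = 255, L_eff = 1 - 255/255 = 0.000000 (inverted)
t(6,8) = 4.73 - 4.110·0.000000 = 4.730
Σt over all 12·9 pixels = 619187/2125 ≈ 291.3821176
V = pitch²·Σt = 1.61²·619187/2125 = 755.292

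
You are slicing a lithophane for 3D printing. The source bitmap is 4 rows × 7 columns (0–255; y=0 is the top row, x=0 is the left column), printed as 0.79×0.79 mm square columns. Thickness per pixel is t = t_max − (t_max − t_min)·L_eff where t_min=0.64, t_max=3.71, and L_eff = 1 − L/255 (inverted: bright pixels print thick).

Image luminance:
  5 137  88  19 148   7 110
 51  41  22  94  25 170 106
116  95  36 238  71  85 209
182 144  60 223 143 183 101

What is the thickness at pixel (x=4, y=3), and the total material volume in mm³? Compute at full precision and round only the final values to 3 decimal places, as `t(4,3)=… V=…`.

t(4,3)=2.362 V=33.041

span = t_max - t_min = 3.71 - 0.64 = 3.070
L(4,3) = 143, L_eff = 1 - 143/255 = 0.439216 (inverted)
t(4,3) = 3.71 - 3.070·0.439216 = 2.362
Σt over all 4·7 pixels = 1350023/25500 ≈ 52.9420784
V = pitch²·Σt = 0.79²·1350023/25500 = 33.041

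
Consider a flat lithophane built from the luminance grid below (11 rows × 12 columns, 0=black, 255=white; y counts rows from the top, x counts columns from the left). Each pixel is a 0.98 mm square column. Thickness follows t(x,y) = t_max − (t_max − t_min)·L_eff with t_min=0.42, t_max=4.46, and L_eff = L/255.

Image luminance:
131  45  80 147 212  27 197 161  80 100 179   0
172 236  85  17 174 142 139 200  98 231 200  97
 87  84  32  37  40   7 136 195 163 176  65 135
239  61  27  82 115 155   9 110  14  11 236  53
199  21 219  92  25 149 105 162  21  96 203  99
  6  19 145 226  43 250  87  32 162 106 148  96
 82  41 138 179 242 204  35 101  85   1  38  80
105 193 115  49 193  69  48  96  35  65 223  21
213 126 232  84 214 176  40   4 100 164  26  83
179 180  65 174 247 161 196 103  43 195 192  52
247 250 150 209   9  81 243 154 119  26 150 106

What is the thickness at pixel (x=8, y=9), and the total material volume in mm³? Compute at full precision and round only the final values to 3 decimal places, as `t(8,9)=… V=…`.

span = t_max - t_min = 4.46 - 0.42 = 4.040
L(8,9) = 43, L_eff = 43/255 = 0.168627
t(8,9) = 4.46 - 4.040·0.168627 = 3.779
Σt over all 11·12 pixels = 727143/2125 ≈ 342.1849412
V = pitch²·Σt = 0.98²·727143/2125 = 328.634

t(8,9)=3.779 V=328.634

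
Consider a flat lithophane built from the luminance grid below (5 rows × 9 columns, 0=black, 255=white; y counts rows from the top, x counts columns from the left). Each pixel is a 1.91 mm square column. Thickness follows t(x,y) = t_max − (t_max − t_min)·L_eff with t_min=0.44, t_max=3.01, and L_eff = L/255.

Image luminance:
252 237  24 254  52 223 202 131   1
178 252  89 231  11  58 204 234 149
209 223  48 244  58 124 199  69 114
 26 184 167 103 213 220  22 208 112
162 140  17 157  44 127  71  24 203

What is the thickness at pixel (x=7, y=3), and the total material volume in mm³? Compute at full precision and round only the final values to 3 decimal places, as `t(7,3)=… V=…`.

span = t_max - t_min = 3.01 - 0.44 = 2.570
L(7,3) = 208, L_eff = 208/255 = 0.815686
t(7,3) = 3.01 - 2.570·0.815686 = 0.914
Σt over all 5·9 pixels = 122839/1700 ≈ 72.2582353
V = pitch²·Σt = 1.91²·122839/1700 = 263.605

t(7,3)=0.914 V=263.605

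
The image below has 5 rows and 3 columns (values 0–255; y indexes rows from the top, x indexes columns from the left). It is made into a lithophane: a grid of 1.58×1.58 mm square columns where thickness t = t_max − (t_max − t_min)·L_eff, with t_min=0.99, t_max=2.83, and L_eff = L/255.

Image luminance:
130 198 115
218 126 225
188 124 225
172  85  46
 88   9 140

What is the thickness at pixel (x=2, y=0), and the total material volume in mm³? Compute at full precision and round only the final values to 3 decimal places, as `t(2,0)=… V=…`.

span = t_max - t_min = 2.83 - 0.99 = 1.840
L(2,0) = 115, L_eff = 115/255 = 0.450980
t(2,0) = 2.83 - 1.840·0.450980 = 2.000
Σt over all 5·3 pixels = 698099/25500 ≈ 27.3764314
V = pitch²·Σt = 1.58²·698099/25500 = 68.343

t(2,0)=2.000 V=68.343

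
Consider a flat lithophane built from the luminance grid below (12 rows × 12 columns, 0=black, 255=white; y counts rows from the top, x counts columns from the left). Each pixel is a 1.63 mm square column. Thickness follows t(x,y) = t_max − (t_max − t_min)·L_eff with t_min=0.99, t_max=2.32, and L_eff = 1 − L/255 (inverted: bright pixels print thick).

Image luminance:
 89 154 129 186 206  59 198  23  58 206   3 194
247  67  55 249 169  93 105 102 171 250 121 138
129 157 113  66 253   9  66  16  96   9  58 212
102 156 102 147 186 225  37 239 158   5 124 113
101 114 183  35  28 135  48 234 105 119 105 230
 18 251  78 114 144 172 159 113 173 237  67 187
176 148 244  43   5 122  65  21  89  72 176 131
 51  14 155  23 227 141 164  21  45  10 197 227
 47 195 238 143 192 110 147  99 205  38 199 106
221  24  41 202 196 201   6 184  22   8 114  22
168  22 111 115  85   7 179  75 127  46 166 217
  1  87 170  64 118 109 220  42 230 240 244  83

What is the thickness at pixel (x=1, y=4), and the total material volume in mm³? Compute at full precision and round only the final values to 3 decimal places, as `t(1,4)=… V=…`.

t(1,4)=1.585 V=623.395

span = t_max - t_min = 2.32 - 0.99 = 1.330
L(1,4) = 114, L_eff = 1 - 114/255 = 0.552941 (inverted)
t(1,4) = 2.32 - 1.330·0.552941 = 1.585
Σt over all 12·12 pixels = 5983129/25500 ≈ 234.6325098
V = pitch²·Σt = 1.63²·5983129/25500 = 623.395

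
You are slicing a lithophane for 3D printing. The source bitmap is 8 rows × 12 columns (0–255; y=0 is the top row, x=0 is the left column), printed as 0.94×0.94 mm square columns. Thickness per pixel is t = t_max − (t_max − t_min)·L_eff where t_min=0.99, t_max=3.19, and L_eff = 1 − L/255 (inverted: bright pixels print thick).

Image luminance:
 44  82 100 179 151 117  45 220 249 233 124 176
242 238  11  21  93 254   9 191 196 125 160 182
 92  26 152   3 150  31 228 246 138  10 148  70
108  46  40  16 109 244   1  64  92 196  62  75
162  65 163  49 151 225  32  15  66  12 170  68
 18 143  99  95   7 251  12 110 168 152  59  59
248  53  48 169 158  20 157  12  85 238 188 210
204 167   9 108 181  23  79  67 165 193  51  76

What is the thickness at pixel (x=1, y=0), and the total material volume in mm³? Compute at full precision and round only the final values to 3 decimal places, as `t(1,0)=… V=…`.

t(1,0)=1.697 V=168.206

span = t_max - t_min = 3.19 - 0.99 = 2.200
L(1,0) = 82, L_eff = 1 - 82/255 = 0.678431 (inverted)
t(1,0) = 3.19 - 2.200·0.678431 = 1.697
Σt over all 8·12 pixels = 16181/85 ≈ 190.3647059
V = pitch²·Σt = 0.94²·16181/85 = 168.206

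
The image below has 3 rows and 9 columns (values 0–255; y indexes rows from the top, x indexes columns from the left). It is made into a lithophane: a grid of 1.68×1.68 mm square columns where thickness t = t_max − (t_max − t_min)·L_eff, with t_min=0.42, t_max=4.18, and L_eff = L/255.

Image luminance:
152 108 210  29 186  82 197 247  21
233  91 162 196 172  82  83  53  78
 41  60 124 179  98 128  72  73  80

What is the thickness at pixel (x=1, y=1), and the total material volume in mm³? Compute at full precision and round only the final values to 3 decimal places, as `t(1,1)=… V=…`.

t(1,1)=2.838 V=183.823

span = t_max - t_min = 4.18 - 0.42 = 3.760
L(1,1) = 91, L_eff = 91/255 = 0.356863
t(1,1) = 4.18 - 3.760·0.356863 = 2.838
Σt over all 3·9 pixels = 276803/4250 ≈ 65.1301176
V = pitch²·Σt = 1.68²·276803/4250 = 183.823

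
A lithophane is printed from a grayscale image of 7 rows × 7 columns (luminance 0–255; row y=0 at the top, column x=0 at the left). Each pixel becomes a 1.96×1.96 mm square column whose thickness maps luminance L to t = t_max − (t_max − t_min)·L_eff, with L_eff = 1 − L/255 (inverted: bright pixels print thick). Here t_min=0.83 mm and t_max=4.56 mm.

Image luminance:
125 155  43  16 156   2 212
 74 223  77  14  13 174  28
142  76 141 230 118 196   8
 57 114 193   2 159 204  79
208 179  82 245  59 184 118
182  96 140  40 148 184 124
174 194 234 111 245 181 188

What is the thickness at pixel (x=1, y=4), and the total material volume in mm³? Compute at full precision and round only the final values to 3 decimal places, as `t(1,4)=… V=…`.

span = t_max - t_min = 4.56 - 0.83 = 3.730
L(1,4) = 179, L_eff = 1 - 179/255 = 0.298039 (inverted)
t(1,4) = 4.56 - 3.730·0.298039 = 3.448
Σt over all 7·7 pixels = 851129/6375 ≈ 133.5104314
V = pitch²·Σt = 1.96²·851129/6375 = 512.894

t(1,4)=3.448 V=512.894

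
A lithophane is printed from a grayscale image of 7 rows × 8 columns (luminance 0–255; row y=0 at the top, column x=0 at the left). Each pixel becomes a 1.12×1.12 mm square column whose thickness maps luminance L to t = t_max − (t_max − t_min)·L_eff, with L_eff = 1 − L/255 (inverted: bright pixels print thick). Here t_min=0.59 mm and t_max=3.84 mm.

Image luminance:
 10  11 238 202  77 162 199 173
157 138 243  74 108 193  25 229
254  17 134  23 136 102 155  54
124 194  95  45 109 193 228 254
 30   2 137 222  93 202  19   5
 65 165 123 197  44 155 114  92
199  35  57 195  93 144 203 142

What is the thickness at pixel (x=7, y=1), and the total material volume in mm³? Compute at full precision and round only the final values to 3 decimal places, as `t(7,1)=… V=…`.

t(7,1)=3.509 V=154.780

span = t_max - t_min = 3.84 - 0.59 = 3.250
L(7,1) = 229, L_eff = 1 - 229/255 = 0.101961 (inverted)
t(7,1) = 3.84 - 3.250·0.101961 = 3.509
Σt over all 7·8 pixels = 123.39
V = pitch²·Σt = 1.12²·123.39 = 154.780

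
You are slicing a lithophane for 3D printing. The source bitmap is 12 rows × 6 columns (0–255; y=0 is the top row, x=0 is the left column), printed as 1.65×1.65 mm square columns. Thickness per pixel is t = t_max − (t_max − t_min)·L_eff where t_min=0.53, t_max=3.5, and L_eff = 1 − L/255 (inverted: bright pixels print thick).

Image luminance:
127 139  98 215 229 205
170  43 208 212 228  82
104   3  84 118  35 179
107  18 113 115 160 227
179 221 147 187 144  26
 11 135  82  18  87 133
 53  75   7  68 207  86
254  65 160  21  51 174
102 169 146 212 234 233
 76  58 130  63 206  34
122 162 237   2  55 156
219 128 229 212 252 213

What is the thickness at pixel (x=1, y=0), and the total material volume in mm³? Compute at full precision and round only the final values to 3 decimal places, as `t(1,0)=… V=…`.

span = t_max - t_min = 3.5 - 0.53 = 2.970
L(1,0) = 139, L_eff = 1 - 139/255 = 0.454902 (inverted)
t(1,0) = 3.5 - 2.970·0.454902 = 2.149
Σt over all 12·6 pixels = 12609/85 ≈ 148.3411765
V = pitch²·Σt = 1.65²·12609/85 = 403.859

t(1,0)=2.149 V=403.859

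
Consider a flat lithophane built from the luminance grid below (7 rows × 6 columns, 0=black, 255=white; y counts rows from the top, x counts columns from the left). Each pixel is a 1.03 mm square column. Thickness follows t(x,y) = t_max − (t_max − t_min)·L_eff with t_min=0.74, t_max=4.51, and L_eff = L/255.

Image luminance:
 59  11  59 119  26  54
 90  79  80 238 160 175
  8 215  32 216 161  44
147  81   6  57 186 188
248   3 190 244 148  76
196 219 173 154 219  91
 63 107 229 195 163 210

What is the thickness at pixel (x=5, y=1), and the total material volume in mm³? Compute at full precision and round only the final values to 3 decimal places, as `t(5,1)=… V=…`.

t(5,1)=1.923 V=115.960

span = t_max - t_min = 4.51 - 0.74 = 3.770
L(5,1) = 175, L_eff = 175/255 = 0.686275
t(5,1) = 4.51 - 3.770·0.686275 = 1.923
Σt over all 7·6 pixels = 2787247/25500 ≈ 109.3038039
V = pitch²·Σt = 1.03²·2787247/25500 = 115.960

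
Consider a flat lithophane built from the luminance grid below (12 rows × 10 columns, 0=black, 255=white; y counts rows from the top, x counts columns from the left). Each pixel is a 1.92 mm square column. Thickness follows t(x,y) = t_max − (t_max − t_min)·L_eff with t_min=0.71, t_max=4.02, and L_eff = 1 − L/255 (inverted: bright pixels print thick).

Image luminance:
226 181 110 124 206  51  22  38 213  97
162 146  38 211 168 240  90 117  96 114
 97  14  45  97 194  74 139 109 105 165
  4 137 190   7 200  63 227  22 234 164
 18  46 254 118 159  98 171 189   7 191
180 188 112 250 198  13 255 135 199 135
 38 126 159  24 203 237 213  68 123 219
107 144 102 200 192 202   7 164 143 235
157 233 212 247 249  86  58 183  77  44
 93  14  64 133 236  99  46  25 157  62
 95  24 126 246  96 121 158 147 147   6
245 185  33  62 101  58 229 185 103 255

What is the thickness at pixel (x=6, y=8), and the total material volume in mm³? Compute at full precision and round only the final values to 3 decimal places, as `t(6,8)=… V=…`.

t(6,8)=1.463 V=1072.805

span = t_max - t_min = 4.02 - 0.71 = 3.310
L(6,8) = 58, L_eff = 1 - 58/255 = 0.772549 (inverted)
t(6,8) = 4.02 - 3.310·0.772549 = 1.463
Σt over all 12·10 pixels = 1855234/6375 ≈ 291.0170980
V = pitch²·Σt = 1.92²·1855234/6375 = 1072.805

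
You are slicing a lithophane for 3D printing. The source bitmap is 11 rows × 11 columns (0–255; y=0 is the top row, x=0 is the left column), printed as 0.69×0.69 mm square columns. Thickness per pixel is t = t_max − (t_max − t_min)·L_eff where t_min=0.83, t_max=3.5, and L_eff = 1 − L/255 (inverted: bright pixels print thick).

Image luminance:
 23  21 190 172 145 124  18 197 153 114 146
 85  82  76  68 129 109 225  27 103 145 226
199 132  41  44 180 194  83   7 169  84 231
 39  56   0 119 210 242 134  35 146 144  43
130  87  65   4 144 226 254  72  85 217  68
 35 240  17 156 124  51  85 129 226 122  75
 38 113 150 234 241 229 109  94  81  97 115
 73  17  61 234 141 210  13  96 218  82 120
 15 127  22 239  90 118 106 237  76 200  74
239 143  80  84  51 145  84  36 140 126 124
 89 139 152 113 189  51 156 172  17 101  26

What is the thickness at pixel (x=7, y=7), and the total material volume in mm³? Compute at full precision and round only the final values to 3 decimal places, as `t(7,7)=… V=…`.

t(7,7)=1.835 V=118.847

span = t_max - t_min = 3.5 - 0.83 = 2.670
L(7,7) = 96, L_eff = 1 - 96/255 = 0.623529 (inverted)
t(7,7) = 3.5 - 2.670·0.623529 = 1.835
Σt over all 11·11 pixels = 530454/2125 ≈ 249.6254118
V = pitch²·Σt = 0.69²·530454/2125 = 118.847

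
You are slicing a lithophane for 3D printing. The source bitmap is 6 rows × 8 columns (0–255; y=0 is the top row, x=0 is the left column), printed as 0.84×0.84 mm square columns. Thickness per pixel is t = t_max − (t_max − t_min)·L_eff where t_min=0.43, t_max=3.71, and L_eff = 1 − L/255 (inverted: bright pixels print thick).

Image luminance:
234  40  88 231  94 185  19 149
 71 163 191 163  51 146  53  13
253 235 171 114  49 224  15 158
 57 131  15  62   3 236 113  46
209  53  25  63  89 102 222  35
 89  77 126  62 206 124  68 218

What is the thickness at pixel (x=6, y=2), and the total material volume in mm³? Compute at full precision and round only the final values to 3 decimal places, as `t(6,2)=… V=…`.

t(6,2)=0.623 V=64.853

span = t_max - t_min = 3.71 - 0.43 = 3.280
L(6,2) = 15, L_eff = 1 - 15/255 = 0.941176 (inverted)
t(6,2) = 3.71 - 3.280·0.941176 = 0.623
Σt over all 6·8 pixels = 195314/2125 ≈ 91.9124706
V = pitch²·Σt = 0.84²·195314/2125 = 64.853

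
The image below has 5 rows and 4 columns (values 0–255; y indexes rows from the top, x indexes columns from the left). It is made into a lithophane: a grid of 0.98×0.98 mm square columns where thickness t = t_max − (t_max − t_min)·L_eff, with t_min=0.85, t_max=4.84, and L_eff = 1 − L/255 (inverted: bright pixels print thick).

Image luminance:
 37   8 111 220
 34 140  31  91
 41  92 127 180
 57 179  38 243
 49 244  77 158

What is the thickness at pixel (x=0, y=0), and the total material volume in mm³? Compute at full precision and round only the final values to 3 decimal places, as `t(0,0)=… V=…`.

span = t_max - t_min = 4.84 - 0.85 = 3.990
L(0,0) = 37, L_eff = 1 - 37/255 = 0.854902 (inverted)
t(0,0) = 4.84 - 3.990·0.854902 = 1.429
Σt over all 5·4 pixels = 431381/8500 ≈ 50.7507059
V = pitch²·Σt = 0.98²·431381/8500 = 48.741

t(0,0)=1.429 V=48.741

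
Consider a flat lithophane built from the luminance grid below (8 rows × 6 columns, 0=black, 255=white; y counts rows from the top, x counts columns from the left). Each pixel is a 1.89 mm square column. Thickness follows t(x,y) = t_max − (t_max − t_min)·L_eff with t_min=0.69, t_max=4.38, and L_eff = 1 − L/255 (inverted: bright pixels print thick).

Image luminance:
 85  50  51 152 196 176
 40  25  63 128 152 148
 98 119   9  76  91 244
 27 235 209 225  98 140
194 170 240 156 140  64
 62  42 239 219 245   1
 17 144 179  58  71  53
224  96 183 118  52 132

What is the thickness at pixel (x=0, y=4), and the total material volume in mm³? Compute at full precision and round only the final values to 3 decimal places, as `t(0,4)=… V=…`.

t(0,4)=3.497 V=425.142

span = t_max - t_min = 4.38 - 0.69 = 3.690
L(0,4) = 194, L_eff = 1 - 194/255 = 0.239216 (inverted)
t(0,4) = 4.38 - 3.690·0.239216 = 3.497
Σt over all 8·6 pixels = 252912/2125 ≈ 119.0174118
V = pitch²·Σt = 1.89²·252912/2125 = 425.142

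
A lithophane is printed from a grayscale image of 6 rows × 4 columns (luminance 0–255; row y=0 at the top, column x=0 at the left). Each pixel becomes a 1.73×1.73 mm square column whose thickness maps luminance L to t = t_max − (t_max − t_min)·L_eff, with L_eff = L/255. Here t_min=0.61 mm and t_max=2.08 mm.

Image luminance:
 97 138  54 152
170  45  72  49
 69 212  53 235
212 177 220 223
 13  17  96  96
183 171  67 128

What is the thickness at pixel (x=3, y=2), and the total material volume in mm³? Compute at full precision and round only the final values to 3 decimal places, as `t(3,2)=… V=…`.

t(3,2)=0.725 V=98.526

span = t_max - t_min = 2.08 - 0.61 = 1.470
L(3,2) = 235, L_eff = 235/255 = 0.921569
t(3,2) = 2.08 - 1.470·0.921569 = 0.725
Σt over all 6·4 pixels = 279819/8500 ≈ 32.9198824
V = pitch²·Σt = 1.73²·279819/8500 = 98.526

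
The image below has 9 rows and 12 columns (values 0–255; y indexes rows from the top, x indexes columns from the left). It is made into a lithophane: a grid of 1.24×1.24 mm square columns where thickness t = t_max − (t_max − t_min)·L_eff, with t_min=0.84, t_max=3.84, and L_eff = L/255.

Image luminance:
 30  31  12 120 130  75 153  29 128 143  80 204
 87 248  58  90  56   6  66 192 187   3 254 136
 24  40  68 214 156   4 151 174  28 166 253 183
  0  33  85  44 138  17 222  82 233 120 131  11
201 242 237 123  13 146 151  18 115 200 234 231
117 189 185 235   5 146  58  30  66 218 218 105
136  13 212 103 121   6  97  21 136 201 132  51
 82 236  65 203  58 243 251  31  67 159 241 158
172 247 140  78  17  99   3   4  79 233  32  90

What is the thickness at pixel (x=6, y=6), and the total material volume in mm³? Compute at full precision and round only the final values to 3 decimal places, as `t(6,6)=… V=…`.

t(6,6)=2.699 V=406.219

span = t_max - t_min = 3.84 - 0.84 = 3.000
L(6,6) = 97, L_eff = 97/255 = 0.380392
t(6,6) = 3.84 - 3.000·0.380392 = 2.699
Σt over all 9·12 pixels = 112281/425 ≈ 264.1905882
V = pitch²·Σt = 1.24²·112281/425 = 406.219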